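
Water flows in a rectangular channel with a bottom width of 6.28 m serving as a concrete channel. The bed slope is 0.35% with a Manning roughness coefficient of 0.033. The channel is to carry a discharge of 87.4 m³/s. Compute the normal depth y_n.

y_n = 5.01 m

Manning's equation rearranged: A R^(2/3) = nQ / (1·√S) = 0.033 × 87.4 / (√0.0035) = 48.75.
Try y = 6.06 m: A R^(2/3) = 61.78 — too large.
Try y = 4.49 m: A R^(2/3) = 42.46 — too small.
Try y = 5.01 m: A R^(2/3) = 48.78 — close enough.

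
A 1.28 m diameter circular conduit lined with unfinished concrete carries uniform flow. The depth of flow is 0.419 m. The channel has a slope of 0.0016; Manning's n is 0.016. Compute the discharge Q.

Q = 0.349 m³/s

For a circular section of diameter D = 1.28 m at depth y = 0.419 m, the central angle is θ = 2 arccos(1 − 2y/D) = 2.436 rad. Then A = (D²/8)(θ − sin θ) = 0.3662 m² and P = Dθ/2 = 1.559 m.
Hydraulic radius R = A/P = 0.3662/1.559 = 0.2349 m.
Manning's equation: Q = (1/n) A R^(2/3) S^(1/2) = (1/0.016) × 0.3662 × 0.2349^(2/3) × 0.0016^(1/2) = 0.349 m³/s.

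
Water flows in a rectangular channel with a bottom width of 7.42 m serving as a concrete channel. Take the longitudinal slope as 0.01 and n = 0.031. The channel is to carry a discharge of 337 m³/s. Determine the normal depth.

Manning's equation rearranged: A R^(2/3) = nQ / (1·√S) = 0.031 × 337 / (√0.01) = 104.5.
Try y = 9.32 m: A R^(2/3) = 132.6 — too large.
Try y = 7.65 m: A R^(2/3) = 104.5 — ≈ 104.5.

y_n = 7.65 m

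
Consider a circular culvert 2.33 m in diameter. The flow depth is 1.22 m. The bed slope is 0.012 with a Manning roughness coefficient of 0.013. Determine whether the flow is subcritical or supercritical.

supercritical

For a circular section of diameter D = 2.33 m at depth y = 1.22 m, the central angle is θ = 2 arccos(1 − 2y/D) = 3.236 rad. Then A = (D²/8)(θ − sin θ) = 2.26 m² and P = Dθ/2 = 3.77 m.
Hydraulic radius R = A/P = 2.26/3.77 = 0.5995 m.
V = (1/n) R^(2/3) √S = (1/0.013) × 0.5995^(2/3) × √0.012 = 5.991 m/s. Hydraulic depth D_h = A/T = 2.26/2.327 = 0.9711 m.
Froude number Fr = V/√(g·D_h) = 5.991/√(9.81×0.9711) = 1.94, which is greater than 1, so the flow is supercritical.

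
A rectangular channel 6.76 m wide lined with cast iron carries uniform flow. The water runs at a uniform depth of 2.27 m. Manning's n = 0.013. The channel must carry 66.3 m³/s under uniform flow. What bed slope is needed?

Flow area A = b·y = 6.76 × 2.27 = 15.35 m². Wetted perimeter P = b + 2y = 6.76 + 2×2.27 = 11.3 m.
Hydraulic radius R = A/P = 15.35/11.3 = 1.358 m.
From Manning's equation, S = [nQ / (1 A R^(2/3))]² = [0.013 × 66.3 / (1 × 15.35 × 1.358^(2/3))]² = 0.0021.

S = 0.0021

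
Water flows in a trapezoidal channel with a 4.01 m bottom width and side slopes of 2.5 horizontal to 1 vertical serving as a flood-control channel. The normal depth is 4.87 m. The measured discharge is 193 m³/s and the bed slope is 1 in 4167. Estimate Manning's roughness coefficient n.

n = 0.012

With bottom width b = 4.01 m and side slope z = 2.5: A = (b + zy)y = (4.01 + 2.5×4.87)×4.87 = 78.82 m²; P = b + 2y√(1+z²) = 4.01 + 2×4.87×2.693 = 30.24 m.
Hydraulic radius R = A/P = 78.82/30.24 = 2.607 m.
Rearranging Manning's equation: n = (1/Q) A R^(2/3) S^(1/2) = (1/193) × 78.82 × 2.607^(2/3) × √0.00024 = 0.012.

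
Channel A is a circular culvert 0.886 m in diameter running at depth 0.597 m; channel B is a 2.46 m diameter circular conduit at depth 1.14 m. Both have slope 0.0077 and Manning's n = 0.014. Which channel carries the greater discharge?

channel B

Channel A: For a circular section of diameter D = 0.886 m at depth y = 0.597 m, the central angle is θ = 2 arccos(1 − 2y/D) = 3.852 rad. Then A = (D²/8)(θ − sin θ) = 0.4419 m² and P = Dθ/2 = 1.706 m. Hydraulic radius R = A/P = 0.4419/1.706 = 0.259 m. Q_A = (1/0.014)·0.4419·0.259^(2/3)·√0.0077 = 1.125 m³/s.
Channel B: For a circular section of diameter D = 2.46 m at depth y = 1.14 m, the central angle is θ = 2 arccos(1 − 2y/D) = 2.995 rad. Then A = (D²/8)(θ − sin θ) = 2.155 m² and P = Dθ/2 = 3.684 m. Hydraulic radius R = A/P = 2.155/3.684 = 0.585 m. Q_B = (1/0.014)·2.155·0.585^(2/3)·√0.0077 = 9.449 m³/s.
Q_A = 1.125 m³/s vs Q_B = 9.449 m³/s, so channel B carries more.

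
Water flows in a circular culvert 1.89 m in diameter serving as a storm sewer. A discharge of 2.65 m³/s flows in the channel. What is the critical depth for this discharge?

At critical depth, Q² T / (g A³) = 1, i.e. A³/T = Q²/g = 2.65²/9.81 = 0.7159.
At y = 0.694 m: A³/T = 0.4472 — low.
At y = 0.89 m: A³/T = 1.161 — high.
At y = 0.784 m: A³/T = 0.7146 — matches.

y_c = 0.784 m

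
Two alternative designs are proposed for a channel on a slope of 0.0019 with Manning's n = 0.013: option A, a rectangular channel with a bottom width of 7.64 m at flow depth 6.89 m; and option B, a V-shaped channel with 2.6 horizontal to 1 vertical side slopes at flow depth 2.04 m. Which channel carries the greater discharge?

Channel A: Flow area A = b·y = 7.64 × 6.89 = 52.64 m². Wetted perimeter P = b + 2y = 7.64 + 2×6.89 = 21.42 m. Hydraulic radius R = A/P = 52.64/21.42 = 2.457 m. Q_A = (1/0.013)·52.64·2.457^(2/3)·√0.0019 = 321.4 m³/s.
Channel B: For a triangular section with side slope z = 2.6: A = zy² = 2.6×2.04² = 10.82 m²; P = 2y√(1+z²) = 2×2.04×2.786 = 11.37 m. Hydraulic radius R = A/P = 10.82/11.37 = 0.952 m. Q_B = (1/0.013)·10.82·0.952^(2/3)·√0.0019 = 35.11 m³/s.
Q_A = 321.4 m³/s vs Q_B = 35.11 m³/s, so channel A carries more.

channel A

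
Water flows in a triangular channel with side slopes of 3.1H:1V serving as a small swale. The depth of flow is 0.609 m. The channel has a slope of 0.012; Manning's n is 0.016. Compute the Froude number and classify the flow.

For a triangular section with side slope z = 3.1: A = zy² = 3.1×0.609² = 1.15 m²; P = 2y√(1+z²) = 2×0.609×3.257 = 3.967 m.
Hydraulic radius R = A/P = 1.15/3.967 = 0.2898 m.
V = (1/n) R^(2/3) √S = (1/0.016) × 0.2898^(2/3) × √0.012 = 2.998 m/s. Hydraulic depth D_h = A/T = 1.15/3.776 = 0.3045 m.
Froude number Fr = V/√(g·D_h) = 2.998/√(9.81×0.3045) = 1.73, which is greater than 1, so the flow is supercritical.

supercritical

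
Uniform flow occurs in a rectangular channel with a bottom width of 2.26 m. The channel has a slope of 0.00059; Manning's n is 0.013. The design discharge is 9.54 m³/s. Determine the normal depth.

y_n = 2.64 m

Manning's equation rearranged: A R^(2/3) = nQ / (1·√S) = 0.013 × 9.54 / (√0.00059) = 5.106.
Trying y = 3.16 m: A R^(2/3) = 6.319 — too large.
Trying y = 2.04 m: A R^(2/3) = 3.728 — too small.
Trying y = 2.64 m: A R^(2/3) = 5.104 — matches.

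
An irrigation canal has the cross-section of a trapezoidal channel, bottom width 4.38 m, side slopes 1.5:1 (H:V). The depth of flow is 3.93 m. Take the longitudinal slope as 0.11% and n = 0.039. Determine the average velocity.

With bottom width b = 4.38 m and side slope z = 1.5: A = (b + zy)y = (4.38 + 1.5×3.93)×3.93 = 40.38 m²; P = b + 2y√(1+z²) = 4.38 + 2×3.93×1.803 = 18.55 m.
Hydraulic radius R = A/P = 40.38/18.55 = 2.177 m.
From Manning's equation, V = (1/n) R^(2/3) S^(1/2) = (1/0.039) × 2.177^(2/3) × 0.0011^(1/2) = 1.43 m/s.

V = 1.43 m/s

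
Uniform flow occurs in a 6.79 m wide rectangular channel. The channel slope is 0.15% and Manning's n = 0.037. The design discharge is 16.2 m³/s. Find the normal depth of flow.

Manning's equation rearranged: A R^(2/3) = nQ / (1·√S) = 0.037 × 16.2 / (√0.0015) = 15.48.
Try y = 1.37 m: A R^(2/3) = 9.154 — too small.
Try y = 1.97 m: A R^(2/3) = 15.49 — close enough.

y_n = 1.97 m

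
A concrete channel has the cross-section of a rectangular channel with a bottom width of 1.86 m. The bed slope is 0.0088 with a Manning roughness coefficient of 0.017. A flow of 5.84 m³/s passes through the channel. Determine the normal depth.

y_n = 0.943 m

Manning's equation rearranged: A R^(2/3) = nQ / (1·√S) = 0.017 × 5.84 / (√0.0088) = 1.058.
Try y = 0.776 m: A R^(2/3) = 0.8134 — low.
Try y = 1.12 m: A R^(2/3) = 1.326 — high.
Try y = 0.943 m: A R^(2/3) = 1.058 — close enough.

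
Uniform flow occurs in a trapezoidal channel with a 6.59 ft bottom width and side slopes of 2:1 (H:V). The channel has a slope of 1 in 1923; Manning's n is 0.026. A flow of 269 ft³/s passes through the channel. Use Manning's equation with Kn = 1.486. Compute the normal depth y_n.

y_n = 5.51 ft

Manning's equation rearranged: A R^(2/3) = nQ / (1.486·√S) = 0.026 × 269 / (1.486 × √0.00052) = 206.4.
At y = 6.17 ft: A R^(2/3) = 265 — over.
At y = 5.51 ft: A R^(2/3) = 206.6 — ≈ 206.4.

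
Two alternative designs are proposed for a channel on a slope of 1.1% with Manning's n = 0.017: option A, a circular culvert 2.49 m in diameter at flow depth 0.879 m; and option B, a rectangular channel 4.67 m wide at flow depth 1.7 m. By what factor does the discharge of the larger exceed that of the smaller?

8.28

Channel A: For a circular section of diameter D = 2.49 m at depth y = 0.879 m, the central angle is θ = 2 arccos(1 − 2y/D) = 2.545 rad. Then A = (D²/8)(θ − sin θ) = 1.537 m² and P = Dθ/2 = 3.168 m. Hydraulic radius R = A/P = 1.537/3.168 = 0.485 m. Q_A = (1/0.017)·1.537·0.485^(2/3)·√0.011 = 5.853 m³/s.
Channel B: Flow area A = b·y = 4.67 × 1.7 = 7.939 m². Wetted perimeter P = b + 2y = 4.67 + 2×1.7 = 8.07 m. Hydraulic radius R = A/P = 7.939/8.07 = 0.9838 m. Q_B = (1/0.017)·7.939·0.9838^(2/3)·√0.011 = 48.45 m³/s.
The larger discharge is 48.45 m³/s and the smaller is 5.853 m³/s; the ratio is 8.28.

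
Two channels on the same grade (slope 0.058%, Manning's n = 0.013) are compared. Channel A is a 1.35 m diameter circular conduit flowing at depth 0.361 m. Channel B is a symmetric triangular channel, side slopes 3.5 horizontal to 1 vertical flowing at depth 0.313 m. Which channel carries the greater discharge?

Channel A: For a circular section of diameter D = 1.35 m at depth y = 0.361 m, the central angle is θ = 2 arccos(1 − 2y/D) = 2.174 rad. Then A = (D²/8)(θ − sin θ) = 0.3076 m² and P = Dθ/2 = 1.467 m. Hydraulic radius R = A/P = 0.3076/1.467 = 0.2096 m. Q_A = (1/0.013)·0.3076·0.2096^(2/3)·√0.00058 = 0.2011 m³/s.
Channel B: For a triangular section with side slope z = 3.5: A = zy² = 3.5×0.313² = 0.3429 m²; P = 2y√(1+z²) = 2×0.313×3.64 = 2.279 m. Hydraulic radius R = A/P = 0.3429/2.279 = 0.1505 m. Q_B = (1/0.013)·0.3429·0.1505^(2/3)·√0.00058 = 0.1797 m³/s.
Q_A = 0.2011 m³/s vs Q_B = 0.1797 m³/s, so channel A carries more.

channel A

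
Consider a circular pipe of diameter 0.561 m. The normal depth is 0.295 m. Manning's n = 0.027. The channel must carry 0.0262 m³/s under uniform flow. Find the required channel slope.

For a circular section of diameter D = 0.561 m at depth y = 0.295 m, the central angle is θ = 2 arccos(1 − 2y/D) = 3.245 rad. Then A = (D²/8)(θ − sin θ) = 0.1317 m² and P = Dθ/2 = 0.9102 m.
Hydraulic radius R = A/P = 0.1317/0.9102 = 0.1447 m.
From Manning's equation, S = [nQ / (1 A R^(2/3))]² = [0.027 × 0.0262 / (1 × 0.1317 × 0.1447^(2/3))]² = 0.00038.

S = 0.00038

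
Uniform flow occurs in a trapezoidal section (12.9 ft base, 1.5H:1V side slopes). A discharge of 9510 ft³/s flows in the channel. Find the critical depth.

At critical depth, Q² T / (g A³) = 1, i.e. A³/T = Q²/g = 9510²/32.2 = 2809000.
Try y = 12.8 ft: A³/T = 1352000 — too small.
Try y = 17.3 ft: A³/T = 4685000 — too large.
Try y = 15.3 ft: A³/T = 2806000 — matches.

y_c = 15.3 ft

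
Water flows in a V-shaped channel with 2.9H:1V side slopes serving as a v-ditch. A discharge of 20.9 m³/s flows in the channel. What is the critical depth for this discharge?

At critical depth, Q² T / (g A³) = 1, i.e. A³/T = Q²/g = 20.9²/9.81 = 44.53.
Try y = 1.95 m: A³/T = 118.6 — too large.
Try y = 1.43 m: A³/T = 25.14 — too small.
Try y = 1.6 m: A³/T = 44.09 — matches.

y_c = 1.6 m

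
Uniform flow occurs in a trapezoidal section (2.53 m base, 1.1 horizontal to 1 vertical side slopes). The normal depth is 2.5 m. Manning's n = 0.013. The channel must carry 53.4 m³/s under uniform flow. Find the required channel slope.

With bottom width b = 2.53 m and side slope z = 1.1: A = (b + zy)y = (2.53 + 1.1×2.5)×2.5 = 13.2 m²; P = b + 2y√(1+z²) = 2.53 + 2×2.5×1.487 = 9.963 m.
Hydraulic radius R = A/P = 13.2/9.963 = 1.325 m.
From Manning's equation, S = [nQ / (1 A R^(2/3))]² = [0.013 × 53.4 / (1 × 13.2 × 1.325^(2/3))]² = 0.0019.

S = 0.0019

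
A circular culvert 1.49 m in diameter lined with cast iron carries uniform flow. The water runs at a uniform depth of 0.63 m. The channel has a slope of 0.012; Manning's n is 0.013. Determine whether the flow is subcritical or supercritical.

For a circular section of diameter D = 1.49 m at depth y = 0.63 m, the central angle is θ = 2 arccos(1 − 2y/D) = 2.832 rad. Then A = (D²/8)(θ − sin θ) = 0.7012 m² and P = Dθ/2 = 2.11 m.
Hydraulic radius R = A/P = 0.7012/2.11 = 0.3324 m.
V = (1/n) R^(2/3) √S = (1/0.013) × 0.3324^(2/3) × √0.012 = 4.043 m/s. Hydraulic depth D_h = A/T = 0.7012/1.472 = 0.4763 m.
Froude number Fr = V/√(g·D_h) = 4.043/√(9.81×0.4763) = 1.87, which is greater than 1, so the flow is supercritical.

supercritical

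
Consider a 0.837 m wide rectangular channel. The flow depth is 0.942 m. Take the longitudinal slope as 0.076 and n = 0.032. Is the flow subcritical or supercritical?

Flow area A = b·y = 0.837 × 0.942 = 0.7885 m². Wetted perimeter P = b + 2y = 0.837 + 2×0.942 = 2.721 m.
Hydraulic radius R = A/P = 0.7885/2.721 = 0.2898 m.
V = (1/n) R^(2/3) √S = (1/0.032) × 0.2898^(2/3) × √0.076 = 3.772 m/s. Hydraulic depth D_h = A/T = 0.7885/0.837 = 0.942 m.
Froude number Fr = V/√(g·D_h) = 3.772/√(9.81×0.942) = 1.24, which is greater than 1, so the flow is supercritical.

supercritical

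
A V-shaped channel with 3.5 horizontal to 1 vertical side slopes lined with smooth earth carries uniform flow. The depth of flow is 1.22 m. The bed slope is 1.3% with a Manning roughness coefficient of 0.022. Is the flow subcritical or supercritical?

For a triangular section with side slope z = 3.5: A = zy² = 3.5×1.22² = 5.209 m²; P = 2y√(1+z²) = 2×1.22×3.64 = 8.882 m.
Hydraulic radius R = A/P = 5.209/8.882 = 0.5865 m.
V = (1/n) R^(2/3) √S = (1/0.022) × 0.5865^(2/3) × √0.013 = 3.631 m/s. Hydraulic depth D_h = A/T = 5.209/8.54 = 0.61 m.
Froude number Fr = V/√(g·D_h) = 3.631/√(9.81×0.61) = 1.48, which is greater than 1, so the flow is supercritical.

supercritical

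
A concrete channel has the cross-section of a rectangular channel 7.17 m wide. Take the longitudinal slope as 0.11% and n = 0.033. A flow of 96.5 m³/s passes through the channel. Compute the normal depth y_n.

y_n = 7.43 m

Manning's equation rearranged: A R^(2/3) = nQ / (1·√S) = 0.033 × 96.5 / (√0.0011) = 96.02.
At y = 8.34 m: A R^(2/3) = 110.4 — over.
At y = 6.21 m: A R^(2/3) = 76.97 — short.
At y = 7.43 m: A R^(2/3) = 95.98 — close enough.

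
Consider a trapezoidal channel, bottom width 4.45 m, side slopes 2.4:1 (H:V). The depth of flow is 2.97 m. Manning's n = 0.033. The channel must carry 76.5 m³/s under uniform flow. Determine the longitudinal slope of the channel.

S = 0.0026

With bottom width b = 4.45 m and side slope z = 2.4: A = (b + zy)y = (4.45 + 2.4×2.97)×2.97 = 34.39 m²; P = b + 2y√(1+z²) = 4.45 + 2×2.97×2.6 = 19.89 m.
Hydraulic radius R = A/P = 34.39/19.89 = 1.728 m.
From Manning's equation, S = [nQ / (1 A R^(2/3))]² = [0.033 × 76.5 / (1 × 34.39 × 1.728^(2/3))]² = 0.0026.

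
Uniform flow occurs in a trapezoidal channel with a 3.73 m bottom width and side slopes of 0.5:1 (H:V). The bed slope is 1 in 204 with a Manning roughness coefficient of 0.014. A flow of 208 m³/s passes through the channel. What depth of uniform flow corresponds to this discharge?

Manning's equation rearranged: A R^(2/3) = nQ / (1·√S) = 0.014 × 208 / (√0.004902) = 41.59.
Trying y = 3.42 m: A R^(2/3) = 25.82 — too small.
Trying y = 4.92 m: A R^(2/3) = 49.42 — too large.
Trying y = 4.47 m: A R^(2/3) = 41.51 — ≈ 41.59.

y_n = 4.47 m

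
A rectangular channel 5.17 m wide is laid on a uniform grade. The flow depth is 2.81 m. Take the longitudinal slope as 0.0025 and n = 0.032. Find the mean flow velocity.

V = 1.91 m/s

Flow area A = b·y = 5.17 × 2.81 = 14.53 m². Wetted perimeter P = b + 2y = 5.17 + 2×2.81 = 10.79 m.
Hydraulic radius R = A/P = 14.53/10.79 = 1.346 m.
From Manning's equation, V = (1/n) R^(2/3) S^(1/2) = (1/0.032) × 1.346^(2/3) × 0.0025^(1/2) = 1.91 m/s.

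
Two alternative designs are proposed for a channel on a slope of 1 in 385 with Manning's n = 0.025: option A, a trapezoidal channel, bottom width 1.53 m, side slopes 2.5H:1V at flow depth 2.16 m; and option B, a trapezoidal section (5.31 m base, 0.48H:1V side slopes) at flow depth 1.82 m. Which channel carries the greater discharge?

Channel A: With bottom width b = 1.53 m and side slope z = 2.5: A = (b + zy)y = (1.53 + 2.5×2.16)×2.16 = 14.97 m²; P = b + 2y√(1+z²) = 1.53 + 2×2.16×2.693 = 13.16 m. Hydraulic radius R = A/P = 14.97/13.16 = 1.137 m. Q_A = (1/0.025)·14.97·1.137^(2/3)·√0.002597 = 33.25 m³/s.
Channel B: With bottom width b = 5.31 m and side slope z = 0.48: A = (b + zy)y = (5.31 + 0.48×1.82)×1.82 = 11.25 m²; P = b + 2y√(1+z²) = 5.31 + 2×1.82×1.109 = 9.348 m. Hydraulic radius R = A/P = 11.25/9.348 = 1.204 m. Q_B = (1/0.025)·11.25·1.204^(2/3)·√0.002597 = 25.96 m³/s.
Q_A = 33.25 m³/s vs Q_B = 25.96 m³/s, so channel A carries more.

channel A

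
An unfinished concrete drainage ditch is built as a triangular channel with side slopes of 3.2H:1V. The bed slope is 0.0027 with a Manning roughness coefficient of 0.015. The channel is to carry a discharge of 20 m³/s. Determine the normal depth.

Manning's equation rearranged: A R^(2/3) = nQ / (1·√S) = 0.015 × 20 / (√0.0027) = 5.774.
Try y = 1.27 m: A R^(2/3) = 3.696 — short.
Try y = 1.67 m: A R^(2/3) = 7.672 — over.
Try y = 1.5 m: A R^(2/3) = 5.762 — ≈ 5.774.

y_n = 1.5 m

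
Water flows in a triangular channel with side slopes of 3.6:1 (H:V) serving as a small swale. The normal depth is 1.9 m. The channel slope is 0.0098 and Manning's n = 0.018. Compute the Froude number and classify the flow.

supercritical

For a triangular section with side slope z = 3.6: A = zy² = 3.6×1.9² = 13 m²; P = 2y√(1+z²) = 2×1.9×3.736 = 14.2 m.
Hydraulic radius R = A/P = 13/14.2 = 0.9153 m.
V = (1/n) R^(2/3) √S = (1/0.018) × 0.9153^(2/3) × √0.0098 = 5.185 m/s. Hydraulic depth D_h = A/T = 13/13.68 = 0.95 m.
Froude number Fr = V/√(g·D_h) = 5.185/√(9.81×0.95) = 1.7, which is greater than 1, so the flow is supercritical.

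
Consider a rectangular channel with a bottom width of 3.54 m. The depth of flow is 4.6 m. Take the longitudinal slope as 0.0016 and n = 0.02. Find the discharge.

Q = 38.4 m³/s

Flow area A = b·y = 3.54 × 4.6 = 16.28 m². Wetted perimeter P = b + 2y = 3.54 + 2×4.6 = 12.74 m.
Hydraulic radius R = A/P = 16.28/12.74 = 1.278 m.
Manning's equation: Q = (1/n) A R^(2/3) S^(1/2) = (1/0.02) × 16.28 × 1.278^(2/3) × 0.0016^(1/2) = 38.4 m³/s.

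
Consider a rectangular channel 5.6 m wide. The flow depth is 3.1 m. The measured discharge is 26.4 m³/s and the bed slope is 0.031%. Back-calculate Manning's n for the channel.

Flow area A = b·y = 5.6 × 3.1 = 17.36 m². Wetted perimeter P = b + 2y = 5.6 + 2×3.1 = 11.8 m.
Hydraulic radius R = A/P = 17.36/11.8 = 1.471 m.
Rearranging Manning's equation: n = (1/Q) A R^(2/3) S^(1/2) = (1/26.4) × 17.36 × 1.471^(2/3) × √0.00031 = 0.015.

n = 0.015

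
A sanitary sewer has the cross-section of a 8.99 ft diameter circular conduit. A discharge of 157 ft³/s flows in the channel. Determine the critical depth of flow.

At critical depth, Q² T / (g A³) = 1, i.e. A³/T = Q²/g = 157²/32.2 = 765.5.
Trying y = 3.81 ft: A³/T = 1889 — over.
Trying y = 2.19 ft: A³/T = 221.9 — short.
Trying y = 3.01 ft: A³/T = 762.6 — matches.

y_c = 3.01 ft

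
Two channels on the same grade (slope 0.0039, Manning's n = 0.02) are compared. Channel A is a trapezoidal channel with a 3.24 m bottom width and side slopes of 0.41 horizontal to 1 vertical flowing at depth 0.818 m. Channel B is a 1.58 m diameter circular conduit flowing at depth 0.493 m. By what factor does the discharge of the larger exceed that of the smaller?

Channel A: With bottom width b = 3.24 m and side slope z = 0.41: A = (b + zy)y = (3.24 + 0.41×0.818)×0.818 = 2.925 m²; P = b + 2y√(1+z²) = 3.24 + 2×0.818×1.081 = 5.008 m. Hydraulic radius R = A/P = 2.925/5.008 = 0.584 m. Q_A = (1/0.02)·2.925·0.584^(2/3)·√0.0039 = 6.38 m³/s.
Channel B: For a circular section of diameter D = 1.58 m at depth y = 0.493 m, the central angle is θ = 2 arccos(1 − 2y/D) = 2.371 rad. Then A = (D²/8)(θ − sin θ) = 0.5224 m² and P = Dθ/2 = 1.873 m. Hydraulic radius R = A/P = 0.5224/1.873 = 0.2789 m. Q_B = (1/0.02)·0.5224·0.2789^(2/3)·√0.0039 = 0.6963 m³/s.
The larger discharge is 6.38 m³/s and the smaller is 0.6963 m³/s; the ratio is 9.16.

9.16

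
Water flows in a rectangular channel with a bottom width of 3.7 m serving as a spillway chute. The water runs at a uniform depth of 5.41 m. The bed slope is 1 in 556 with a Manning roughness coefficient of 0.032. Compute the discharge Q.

Flow area A = b·y = 3.7 × 5.41 = 20.02 m². Wetted perimeter P = b + 2y = 3.7 + 2×5.41 = 14.52 m.
Hydraulic radius R = A/P = 20.02/14.52 = 1.379 m.
Manning's equation: Q = (1/n) A R^(2/3) S^(1/2) = (1/0.032) × 20.02 × 1.379^(2/3) × 0.001799^(1/2) = 32.9 m³/s.

Q = 32.9 m³/s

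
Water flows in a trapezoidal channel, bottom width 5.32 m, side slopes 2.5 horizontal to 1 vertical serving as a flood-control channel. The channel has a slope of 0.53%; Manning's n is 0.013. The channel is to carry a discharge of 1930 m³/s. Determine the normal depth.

Manning's equation rearranged: A R^(2/3) = nQ / (1·√S) = 0.013 × 1930 / (√0.0053) = 344.6.
At y = 5.17 m: A R^(2/3) = 189.4 — low.
At y = 7.29 m: A R^(2/3) = 421.7 — high.
At y = 6.69 m: A R^(2/3) = 344.3 — close enough.

y_n = 6.69 m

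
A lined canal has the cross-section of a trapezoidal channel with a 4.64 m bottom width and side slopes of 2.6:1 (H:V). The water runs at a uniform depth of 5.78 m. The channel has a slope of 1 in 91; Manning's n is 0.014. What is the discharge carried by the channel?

With bottom width b = 4.64 m and side slope z = 2.6: A = (b + zy)y = (4.64 + 2.6×5.78)×5.78 = 113.7 m²; P = b + 2y√(1+z²) = 4.64 + 2×5.78×2.786 = 36.84 m.
Hydraulic radius R = A/P = 113.7/36.84 = 3.086 m.
Manning's equation: Q = (1/n) A R^(2/3) S^(1/2) = (1/0.014) × 113.7 × 3.086^(2/3) × 0.01099^(1/2) = 1800 m³/s.

Q = 1800 m³/s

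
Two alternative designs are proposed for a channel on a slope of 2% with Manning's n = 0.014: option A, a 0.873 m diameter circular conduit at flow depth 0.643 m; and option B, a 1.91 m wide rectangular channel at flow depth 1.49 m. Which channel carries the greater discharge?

channel B

Channel A: For a circular section of diameter D = 0.873 m at depth y = 0.643 m, the central angle is θ = 2 arccos(1 − 2y/D) = 4.127 rad. Then A = (D²/8)(θ − sin θ) = 0.4726 m² and P = Dθ/2 = 1.802 m. Hydraulic radius R = A/P = 0.4726/1.802 = 0.2623 m. Q_A = (1/0.014)·0.4726·0.2623^(2/3)·√0.02 = 1.956 m³/s.
Channel B: Flow area A = b·y = 1.91 × 1.49 = 2.846 m². Wetted perimeter P = b + 2y = 1.91 + 2×1.49 = 4.89 m. Hydraulic radius R = A/P = 2.846/4.89 = 0.582 m. Q_B = (1/0.014)·2.846·0.582^(2/3)·√0.02 = 20.04 m³/s.
Q_A = 1.956 m³/s vs Q_B = 20.04 m³/s, so channel B carries more.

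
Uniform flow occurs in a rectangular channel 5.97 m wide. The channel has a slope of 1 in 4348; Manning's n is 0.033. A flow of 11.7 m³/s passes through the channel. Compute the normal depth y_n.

Manning's equation rearranged: A R^(2/3) = nQ / (1·√S) = 0.033 × 11.7 / (√0.00023) = 25.46.
Trying y = 3.84 m: A R^(2/3) = 32.39 — too large.
Trying y = 2.79 m: A R^(2/3) = 21.26 — too small.
Trying y = 3.19 m: A R^(2/3) = 25.42 — ≈ 25.46.

y_n = 3.19 m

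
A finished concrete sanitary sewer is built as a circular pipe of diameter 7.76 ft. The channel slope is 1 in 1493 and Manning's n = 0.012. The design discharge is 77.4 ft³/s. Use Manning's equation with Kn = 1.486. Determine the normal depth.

Manning's equation rearranged: A R^(2/3) = nQ / (1.486·√S) = 0.012 × 77.4 / (1.486 × √0.0006698) = 24.15.
At y = 2.51 ft: A R^(2/3) = 16.65 — too small.
At y = 3.06 ft: A R^(2/3) = 24.15 — matches.

y_n = 3.06 ft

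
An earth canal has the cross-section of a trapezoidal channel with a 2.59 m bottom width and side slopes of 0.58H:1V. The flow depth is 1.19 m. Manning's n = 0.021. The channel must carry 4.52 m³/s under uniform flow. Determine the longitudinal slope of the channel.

S = 0.000898

With bottom width b = 2.59 m and side slope z = 0.58: A = (b + zy)y = (2.59 + 0.58×1.19)×1.19 = 3.903 m²; P = b + 2y√(1+z²) = 2.59 + 2×1.19×1.156 = 5.341 m.
Hydraulic radius R = A/P = 3.903/5.341 = 0.7308 m.
From Manning's equation, S = [nQ / (1 A R^(2/3))]² = [0.021 × 4.52 / (1 × 3.903 × 0.7308^(2/3))]² = 0.000898.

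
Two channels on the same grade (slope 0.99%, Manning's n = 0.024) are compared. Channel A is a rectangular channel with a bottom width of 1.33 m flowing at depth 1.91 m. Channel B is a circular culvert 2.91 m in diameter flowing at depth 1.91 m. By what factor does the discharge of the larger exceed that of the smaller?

2.6

Channel A: Flow area A = b·y = 1.33 × 1.91 = 2.54 m². Wetted perimeter P = b + 2y = 1.33 + 2×1.91 = 5.15 m. Hydraulic radius R = A/P = 2.54/5.15 = 0.4933 m. Q_A = (1/0.024)·2.54·0.4933^(2/3)·√0.0099 = 6.575 m³/s.
Channel B: For a circular section of diameter D = 2.91 m at depth y = 1.91 m, the central angle is θ = 2 arccos(1 − 2y/D) = 3.778 rad. Then A = (D²/8)(θ − sin θ) = 4.628 m² and P = Dθ/2 = 5.497 m. Hydraulic radius R = A/P = 4.628/5.497 = 0.8419 m. Q_B = (1/0.024)·4.628·0.8419^(2/3)·√0.0099 = 17.11 m³/s.
The larger discharge is 17.11 m³/s and the smaller is 6.575 m³/s; the ratio is 2.6.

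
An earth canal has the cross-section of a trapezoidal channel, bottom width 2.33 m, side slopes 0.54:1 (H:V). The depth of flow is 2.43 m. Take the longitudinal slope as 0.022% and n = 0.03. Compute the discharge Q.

Q = 4.74 m³/s

With bottom width b = 2.33 m and side slope z = 0.54: A = (b + zy)y = (2.33 + 0.54×2.43)×2.43 = 8.851 m²; P = b + 2y√(1+z²) = 2.33 + 2×2.43×1.136 = 7.853 m.
Hydraulic radius R = A/P = 8.851/7.853 = 1.127 m.
Manning's equation: Q = (1/n) A R^(2/3) S^(1/2) = (1/0.03) × 8.851 × 1.127^(2/3) × 0.00022^(1/2) = 4.74 m³/s.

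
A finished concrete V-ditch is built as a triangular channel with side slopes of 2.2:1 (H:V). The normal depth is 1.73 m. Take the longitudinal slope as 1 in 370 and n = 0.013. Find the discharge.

For a triangular section with side slope z = 2.2: A = zy² = 2.2×1.73² = 6.584 m²; P = 2y√(1+z²) = 2×1.73×2.417 = 8.361 m.
Hydraulic radius R = A/P = 6.584/8.361 = 0.7875 m.
Manning's equation: Q = (1/n) A R^(2/3) S^(1/2) = (1/0.013) × 6.584 × 0.7875^(2/3) × 0.002703^(1/2) = 22.5 m³/s.

Q = 22.5 m³/s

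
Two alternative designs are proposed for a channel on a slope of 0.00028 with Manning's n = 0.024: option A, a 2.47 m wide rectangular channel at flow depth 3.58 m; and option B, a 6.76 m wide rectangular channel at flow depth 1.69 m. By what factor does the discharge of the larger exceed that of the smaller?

Channel A: Flow area A = b·y = 2.47 × 3.58 = 8.843 m². Wetted perimeter P = b + 2y = 2.47 + 2×3.58 = 9.63 m. Hydraulic radius R = A/P = 8.843/9.63 = 0.9182 m. Q_A = (1/0.024)·8.843·0.9182^(2/3)·√0.00028 = 5.824 m³/s.
Channel B: Flow area A = b·y = 6.76 × 1.69 = 11.42 m². Wetted perimeter P = b + 2y = 6.76 + 2×1.69 = 10.14 m. Hydraulic radius R = A/P = 11.42/10.14 = 1.127 m. Q_B = (1/0.024)·11.42·1.127^(2/3)·√0.00028 = 8.624 m³/s.
The larger discharge is 8.624 m³/s and the smaller is 5.824 m³/s; the ratio is 1.48.

1.48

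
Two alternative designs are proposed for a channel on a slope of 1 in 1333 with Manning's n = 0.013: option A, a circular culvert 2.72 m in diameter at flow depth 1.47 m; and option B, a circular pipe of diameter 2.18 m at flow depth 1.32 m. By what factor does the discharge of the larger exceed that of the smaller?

1.51

Channel A: For a circular section of diameter D = 2.72 m at depth y = 1.47 m, the central angle is θ = 2 arccos(1 − 2y/D) = 3.304 rad. Then A = (D²/8)(θ − sin θ) = 3.204 m² and P = Dθ/2 = 4.493 m. Hydraulic radius R = A/P = 3.204/4.493 = 0.7132 m. Q_A = (1/0.013)·3.204·0.7132^(2/3)·√0.0007502 = 5.389 m³/s.
Channel B: For a circular section of diameter D = 2.18 m at depth y = 1.32 m, the central angle is θ = 2 arccos(1 − 2y/D) = 3.567 rad. Then A = (D²/8)(θ − sin θ) = 2.364 m² and P = Dθ/2 = 3.888 m. Hydraulic radius R = A/P = 2.364/3.888 = 0.608 m. Q_B = (1/0.013)·2.364·0.608^(2/3)·√0.0007502 = 3.575 m³/s.
The larger discharge is 5.389 m³/s and the smaller is 3.575 m³/s; the ratio is 1.51.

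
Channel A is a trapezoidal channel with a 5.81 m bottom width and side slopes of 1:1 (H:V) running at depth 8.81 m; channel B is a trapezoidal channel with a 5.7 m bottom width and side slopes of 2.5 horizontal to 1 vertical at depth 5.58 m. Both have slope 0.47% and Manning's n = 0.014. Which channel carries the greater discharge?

Channel A: With bottom width b = 5.81 m and side slope z = 1: A = (b + zy)y = (5.81 + 1×8.81)×8.81 = 128.8 m²; P = b + 2y√(1+z²) = 5.81 + 2×8.81×1.414 = 30.73 m. Hydraulic radius R = A/P = 128.8/30.73 = 4.192 m. Q_A = (1/0.014)·128.8·4.192^(2/3)·√0.0047 = 1640 m³/s.
Channel B: With bottom width b = 5.7 m and side slope z = 2.5: A = (b + zy)y = (5.7 + 2.5×5.58)×5.58 = 109.6 m²; P = b + 2y√(1+z²) = 5.7 + 2×5.58×2.693 = 35.75 m. Hydraulic radius R = A/P = 109.6/35.75 = 3.067 m. Q_B = (1/0.014)·109.6·3.067^(2/3)·√0.0047 = 1133 m³/s.
Q_A = 1640 m³/s vs Q_B = 1133 m³/s, so channel A carries more.

channel A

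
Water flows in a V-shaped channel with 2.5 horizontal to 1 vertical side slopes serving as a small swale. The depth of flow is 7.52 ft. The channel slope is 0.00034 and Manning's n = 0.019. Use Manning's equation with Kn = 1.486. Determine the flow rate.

For a triangular section with side slope z = 2.5: A = zy² = 2.5×7.52² = 141.4 ft²; P = 2y√(1+z²) = 2×7.52×2.693 = 40.5 ft.
Hydraulic radius R = A/P = 141.4/40.5 = 3.491 ft.
Manning's equation: Q = (1.486/n) A R^(2/3) S^(1/2) = (1.486/0.019) × 141.4 × 3.491^(2/3) × 0.00034^(1/2) = 469 ft³/s.

Q = 469 ft³/s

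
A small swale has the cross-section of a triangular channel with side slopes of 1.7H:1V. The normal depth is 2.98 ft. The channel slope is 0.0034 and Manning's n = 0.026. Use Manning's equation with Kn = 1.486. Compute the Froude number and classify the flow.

For a triangular section with side slope z = 1.7: A = zy² = 1.7×2.98² = 15.1 ft²; P = 2y√(1+z²) = 2×2.98×1.972 = 11.75 ft.
Hydraulic radius R = A/P = 15.1/11.75 = 1.284 ft.
V = (1.486/n) R^(2/3) √S = (1.486/0.026) × 1.284^(2/3) × √0.0034 = 3.938 ft/s. Hydraulic depth D_h = A/T = 15.1/10.13 = 1.49 ft.
Froude number Fr = V/√(g·D_h) = 3.938/√(32.2×1.49) = 0.568, which is less than 1, so the flow is subcritical.

subcritical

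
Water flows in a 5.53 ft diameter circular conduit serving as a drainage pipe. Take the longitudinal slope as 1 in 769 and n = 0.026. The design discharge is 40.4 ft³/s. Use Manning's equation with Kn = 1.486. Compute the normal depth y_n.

y_n = 3.27 ft

Manning's equation rearranged: A R^(2/3) = nQ / (1.486·√S) = 0.026 × 40.4 / (1.486 × √0.0013) = 19.6.
At y = 3.89 ft: A R^(2/3) = 25.12 — too large.
At y = 2.66 ft: A R^(2/3) = 13.95 — too small.
At y = 3.27 ft: A R^(2/3) = 19.58 — matches.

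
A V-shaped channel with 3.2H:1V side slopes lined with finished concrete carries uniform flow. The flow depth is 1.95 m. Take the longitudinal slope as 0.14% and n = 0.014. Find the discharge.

For a triangular section with side slope z = 3.2: A = zy² = 3.2×1.95² = 12.17 m²; P = 2y√(1+z²) = 2×1.95×3.353 = 13.08 m.
Hydraulic radius R = A/P = 12.17/13.08 = 0.9306 m.
Manning's equation: Q = (1/n) A R^(2/3) S^(1/2) = (1/0.014) × 12.17 × 0.9306^(2/3) × 0.0014^(1/2) = 31 m³/s.

Q = 31 m³/s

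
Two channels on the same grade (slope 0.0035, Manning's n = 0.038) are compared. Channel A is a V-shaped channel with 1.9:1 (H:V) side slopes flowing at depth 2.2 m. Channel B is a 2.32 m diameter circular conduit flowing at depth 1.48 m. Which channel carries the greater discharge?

channel A

Channel A: For a triangular section with side slope z = 1.9: A = zy² = 1.9×2.2² = 9.196 m²; P = 2y√(1+z²) = 2×2.2×2.147 = 9.447 m. Hydraulic radius R = A/P = 9.196/9.447 = 0.9734 m. Q_A = (1/0.038)·9.196·0.9734^(2/3)·√0.0035 = 14.06 m³/s.
Channel B: For a circular section of diameter D = 2.32 m at depth y = 1.48 m, the central angle is θ = 2 arccos(1 − 2y/D) = 3.701 rad. Then A = (D²/8)(θ − sin θ) = 2.847 m² and P = Dθ/2 = 4.293 m. Hydraulic radius R = A/P = 2.847/4.293 = 0.6631 m. Q_B = (1/0.038)·2.847·0.6631^(2/3)·√0.0035 = 3.37 m³/s.
Q_A = 14.06 m³/s vs Q_B = 3.37 m³/s, so channel A carries more.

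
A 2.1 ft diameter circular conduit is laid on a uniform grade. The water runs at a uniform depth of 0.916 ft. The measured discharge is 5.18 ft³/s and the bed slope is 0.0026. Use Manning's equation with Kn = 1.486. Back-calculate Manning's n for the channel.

n = 0.013

For a circular section of diameter D = 2.1 ft at depth y = 0.916 ft, the central angle is θ = 2 arccos(1 − 2y/D) = 2.886 rad. Then A = (D²/8)(θ − sin θ) = 1.451 ft² and P = Dθ/2 = 3.03 ft.
Hydraulic radius R = A/P = 1.451/3.03 = 0.4789 ft.
Rearranging Manning's equation: n = (1.486/Q) A R^(2/3) S^(1/2) = (1.486/5.18) × 1.451 × 0.4789^(2/3) × √0.0026 = 0.013.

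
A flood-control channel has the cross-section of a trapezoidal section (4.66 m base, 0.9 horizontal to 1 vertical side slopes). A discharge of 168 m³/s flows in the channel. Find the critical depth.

At critical depth, Q² T / (g A³) = 1, i.e. A³/T = Q²/g = 168²/9.81 = 2877.
Trying y = 5.04 m: A³/T = 7250 — high.
Trying y = 3.94 m: A³/T = 2876 — close enough.

y_c = 3.94 m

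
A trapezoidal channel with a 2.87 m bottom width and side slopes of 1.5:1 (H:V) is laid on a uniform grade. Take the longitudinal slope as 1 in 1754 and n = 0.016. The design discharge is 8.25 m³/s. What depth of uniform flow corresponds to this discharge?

Manning's equation rearranged: A R^(2/3) = nQ / (1·√S) = 0.016 × 8.25 / (√0.0005701) = 5.528.
Try y = 0.964 m: A R^(2/3) = 3.14 — low.
Try y = 1.46 m: A R^(2/3) = 6.928 — high.
Try y = 1.3 m: A R^(2/3) = 5.53 — ≈ 5.528.

y_n = 1.3 m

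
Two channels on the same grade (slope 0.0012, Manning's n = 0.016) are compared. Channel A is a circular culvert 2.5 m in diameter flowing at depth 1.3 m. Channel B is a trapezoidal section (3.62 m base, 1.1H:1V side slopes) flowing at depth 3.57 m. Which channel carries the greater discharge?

Channel A: For a circular section of diameter D = 2.5 m at depth y = 1.3 m, the central angle is θ = 2 arccos(1 − 2y/D) = 3.222 rad. Then A = (D²/8)(θ − sin θ) = 2.579 m² and P = Dθ/2 = 4.027 m. Hydraulic radius R = A/P = 2.579/4.027 = 0.6405 m. Q_A = (1/0.016)·2.579·0.6405^(2/3)·√0.0012 = 4.149 m³/s.
Channel B: With bottom width b = 3.62 m and side slope z = 1.1: A = (b + zy)y = (3.62 + 1.1×3.57)×3.57 = 26.94 m²; P = b + 2y√(1+z²) = 3.62 + 2×3.57×1.487 = 14.23 m. Hydraulic radius R = A/P = 26.94/14.23 = 1.893 m. Q_B = (1/0.016)·26.94·1.893^(2/3)·√0.0012 = 89.26 m³/s.
Q_A = 4.149 m³/s vs Q_B = 89.26 m³/s, so channel B carries more.

channel B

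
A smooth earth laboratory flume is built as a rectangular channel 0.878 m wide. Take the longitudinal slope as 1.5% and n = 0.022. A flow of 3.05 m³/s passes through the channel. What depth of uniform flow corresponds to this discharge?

Manning's equation rearranged: A R^(2/3) = nQ / (1·√S) = 0.022 × 3.05 / (√0.015) = 0.5479.
Trying y = 1.53 m: A R^(2/3) = 0.6558 — over.
Trying y = 0.976 m: A R^(2/3) = 0.3864 — short.
Trying y = 1.31 m: A R^(2/3) = 0.5479 — matches.

y_n = 1.31 m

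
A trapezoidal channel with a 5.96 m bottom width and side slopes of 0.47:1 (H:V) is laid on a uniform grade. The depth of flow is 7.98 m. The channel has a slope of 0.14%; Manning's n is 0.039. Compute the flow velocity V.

With bottom width b = 5.96 m and side slope z = 0.47: A = (b + zy)y = (5.96 + 0.47×7.98)×7.98 = 77.49 m²; P = b + 2y√(1+z²) = 5.96 + 2×7.98×1.105 = 23.59 m.
Hydraulic radius R = A/P = 77.49/23.59 = 3.284 m.
From Manning's equation, V = (1/n) R^(2/3) S^(1/2) = (1/0.039) × 3.284^(2/3) × 0.0014^(1/2) = 2.12 m/s.

V = 2.12 m/s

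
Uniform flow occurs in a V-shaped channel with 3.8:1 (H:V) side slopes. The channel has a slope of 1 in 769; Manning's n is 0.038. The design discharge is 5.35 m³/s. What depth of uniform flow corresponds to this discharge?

y_n = 1.39 m

Manning's equation rearranged: A R^(2/3) = nQ / (1·√S) = 0.038 × 5.35 / (√0.0013) = 5.638.
At y = 1.68 m: A R^(2/3) = 9.337 — over.
At y = 1.23 m: A R^(2/3) = 4.066 — short.
At y = 1.39 m: A R^(2/3) = 5.633 — matches.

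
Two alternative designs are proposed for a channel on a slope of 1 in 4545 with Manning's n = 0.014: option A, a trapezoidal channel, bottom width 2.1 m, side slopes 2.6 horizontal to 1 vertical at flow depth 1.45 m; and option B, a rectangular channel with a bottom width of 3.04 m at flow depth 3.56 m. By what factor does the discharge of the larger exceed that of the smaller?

1.49

Channel A: With bottom width b = 2.1 m and side slope z = 2.6: A = (b + zy)y = (2.1 + 2.6×1.45)×1.45 = 8.511 m²; P = b + 2y√(1+z²) = 2.1 + 2×1.45×2.786 = 10.18 m. Hydraulic radius R = A/P = 8.511/10.18 = 0.8362 m. Q_A = (1/0.014)·8.511·0.8362^(2/3)·√0.00022 = 8.004 m³/s.
Channel B: Flow area A = b·y = 3.04 × 3.56 = 10.82 m². Wetted perimeter P = b + 2y = 3.04 + 2×3.56 = 10.16 m. Hydraulic radius R = A/P = 10.82/10.16 = 1.065 m. Q_B = (1/0.014)·10.82·1.065^(2/3)·√0.00022 = 11.96 m³/s.
The larger discharge is 11.96 m³/s and the smaller is 8.004 m³/s; the ratio is 1.49.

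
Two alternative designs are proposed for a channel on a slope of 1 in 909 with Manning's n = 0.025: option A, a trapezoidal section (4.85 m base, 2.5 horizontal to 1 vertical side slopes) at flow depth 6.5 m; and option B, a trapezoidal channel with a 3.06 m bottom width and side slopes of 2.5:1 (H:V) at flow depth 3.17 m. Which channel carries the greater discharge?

channel A

Channel A: With bottom width b = 4.85 m and side slope z = 2.5: A = (b + zy)y = (4.85 + 2.5×6.5)×6.5 = 137.2 m²; P = b + 2y√(1+z²) = 4.85 + 2×6.5×2.693 = 39.85 m. Hydraulic radius R = A/P = 137.2/39.85 = 3.441 m. Q_A = (1/0.025)·137.2·3.441^(2/3)·√0.0011 = 414.8 m³/s.
Channel B: With bottom width b = 3.06 m and side slope z = 2.5: A = (b + zy)y = (3.06 + 2.5×3.17)×3.17 = 34.82 m²; P = b + 2y√(1+z²) = 3.06 + 2×3.17×2.693 = 20.13 m. Hydraulic radius R = A/P = 34.82/20.13 = 1.73 m. Q_B = (1/0.025)·34.82·1.73^(2/3)·√0.0011 = 66.57 m³/s.
Q_A = 414.8 m³/s vs Q_B = 66.57 m³/s, so channel A carries more.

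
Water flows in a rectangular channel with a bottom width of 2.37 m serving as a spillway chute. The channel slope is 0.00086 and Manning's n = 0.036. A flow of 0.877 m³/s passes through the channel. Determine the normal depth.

y_n = 0.759 m

Manning's equation rearranged: A R^(2/3) = nQ / (1·√S) = 0.036 × 0.877 / (√0.00086) = 1.077.
At y = 0.86 m: A R^(2/3) = 1.281 — too large.
At y = 0.581 m: A R^(2/3) = 0.7348 — too small.
At y = 0.759 m: A R^(2/3) = 1.076 — close enough.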